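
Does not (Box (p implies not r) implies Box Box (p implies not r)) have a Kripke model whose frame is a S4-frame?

1. not (Box (p implies not r) implies Box Box (p implies not r)), 0
2. Box (p implies not r), 0
3. not Box Box (p implies not r), 0
4. p implies not r, 0
5. not r, 0
6. not Box (p implies not r), 1
7. p implies not r, 1
8. not r, 1
9. not (p implies not r), 2
10. p, 2
11. r, 2
12. p implies not r, 2
13. not r, 2
Accessibility: 0R0, 0R1, 0R2, 1R1, 1R2, 2R2
Branch closes: r and not r both at 2.
All branches of the tableau close; one closing branch shown above.

Unsatisfiable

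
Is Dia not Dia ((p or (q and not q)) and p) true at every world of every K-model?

Tableau for the negation not Dia not Dia ((p or (q and not q)) and p):
1. not Dia not Dia ((p or (q and not q)) and p), w0
The negation has an open branch (countermodel exists).

Not valid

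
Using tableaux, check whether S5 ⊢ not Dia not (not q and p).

Tableau for the negation Dia not (not q and p):
1. Dia not (not q and p), 0
2. not (not q and p), 1
3. not p, 1
Accessibility: 0R0, 0R1, 1R0, 1R1
The negation has an open branch (countermodel exists).

Invalid (countermodel exists)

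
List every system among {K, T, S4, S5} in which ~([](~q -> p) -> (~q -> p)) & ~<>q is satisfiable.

T-tableau for the formula:
1. ~([](~q -> p) -> (~q -> p)) & ~<>q, w0
2. ~([](~q -> p) -> (~q -> p)), w0
3. ~<>q, w0
4. [](~q -> p), w0
5. ~(~q -> p), w0
6. ~q, w0
7. ~p, w0
8. ~q -> p, w0
9. p, w0
Accessibility: w0Rw0
Branch closes: p and ~p both at w0.
Every branch closes (one shown): unsatisfiable in T, hence also in S4, S5 (every S4/S5-frame is a T-frame).
K-tableau for the formula:
1. ~([](~q -> p) -> (~q -> p)) & ~<>q, w0
2. ~([](~q -> p) -> (~q -> p)), w0
3. ~<>q, w0
4. [](~q -> p), w0
5. ~(~q -> p), w0
6. ~q, w0
7. ~p, w0
Complete open branch: satisfiable in K.

K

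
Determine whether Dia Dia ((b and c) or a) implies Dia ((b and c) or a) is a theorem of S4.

Tableau for the negation not (Dia Dia ((b and c) or a) implies Dia ((b and c) or a)):
1. not (Dia Dia ((b and c) or a) implies Dia ((b and c) or a)), w0
2. Dia Dia ((b and c) or a), w0   [neg-implies-rule on 1]
3. not Dia ((b and c) or a), w0   [neg-implies-rule on 1]
4. not ((b and c) or a), w0   [neg-Dia-rule on 3 via w0Rw0]
5. not (b and c), w0   [neg-or-rule on 4]
6. not a, w0   [neg-or-rule on 4]
7. not c, w0   [neg-and-rule on 5 (branches; this branch)]
8. Dia ((b and c) or a), w1   [Dia-rule on 2: fresh world w1, w0Rw1]
9. not ((b and c) or a), w1   [neg-Dia-rule on 3 via w0Rw1]
10. not (b and c), w1   [neg-or-rule on 9]
11. not a, w1   [neg-or-rule on 9]
12. not c, w1   [neg-and-rule on 10 (branches; this branch)]
13. (b and c) or a, w2   [Dia-rule on 8: fresh world w2, w1Rw2]
14. not ((b and c) or a), w2   [neg-Dia-rule on 3 via w0Rw2]
15. not (b and c), w2   [neg-or-rule on 14]
16. not a, w2   [neg-or-rule on 14]
17. b and c, w2   [or-rule on 13 (branches; this branch)]
18. b, w2   [and-rule on 17]
19. c, w2   [and-rule on 17]
20. not c, w2   [neg-and-rule on 15 (branches; this branch)]
Accessibility: w0Rw0, w0Rw1, w0Rw2, w1Rw1, w1Rw2, w2Rw2
Branch closes: c and not c both at w2.
Every branch of the negation's tableau closes; the branch above is one of them.

Valid in S4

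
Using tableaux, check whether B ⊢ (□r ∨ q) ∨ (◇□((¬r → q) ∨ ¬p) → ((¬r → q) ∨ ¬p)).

Tableau for the negation ¬((□r ∨ q) ∨ (◇□((¬r → q) ∨ ¬p) → ((¬r → q) ∨ ¬p))):
1. ¬((□r ∨ q) ∨ (◇□((¬r → q) ∨ ¬p) → ((¬r → q) ∨ ¬p))), w0
2. ¬(□r ∨ q), w0
3. ¬(◇□((¬r → q) ∨ ¬p) → ((¬r → q) ∨ ¬p)), w0
4. ¬□r, w0
5. ¬q, w0
6. ◇□((¬r → q) ∨ ¬p), w0
7. ¬((¬r → q) ∨ ¬p), w0
8. ¬(¬r → q), w0
9. p, w0
10. ¬r, w0
11. ¬r, w1
12. □((¬r → q) ∨ ¬p), w2
13. (¬r → q) ∨ ¬p, w0
14. (¬r → q) ∨ ¬p, w2
15. ¬r → q, w0
16. ¬p, w2
17. q, w0
Accessibility: w0Rw0, w0Rw1, w0Rw2, w1Rw0, w1Rw1, w2Rw0, w2Rw2
Branch closes: q and ¬q both at w0.
All branches of the negation close; one closing branch shown above.

Valid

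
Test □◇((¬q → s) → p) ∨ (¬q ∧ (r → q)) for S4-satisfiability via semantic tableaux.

Satisfiable

1. □◇((¬q → s) → p) ∨ (¬q ∧ (r → q)), w0
2. ¬q ∧ (r → q), w0
3. ¬q, w0
4. r → q, w0
5. ¬r, w0
Accessibility: w0Rw0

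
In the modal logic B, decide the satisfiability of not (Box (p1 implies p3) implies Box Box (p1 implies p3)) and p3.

1. not (Box (p1 implies p3) implies Box Box (p1 implies p3)) and p3, w0
2. not (Box (p1 implies p3) implies Box Box (p1 implies p3)), w0   [and-rule on 1]
3. p3, w0   [and-rule on 1]
4. Box (p1 implies p3), w0   [neg-implies-rule on 2]
5. not Box Box (p1 implies p3), w0   [neg-implies-rule on 2]
6. p1 implies p3, w0   [Box-rule on 4 via w0Rw0]
7. not Box (p1 implies p3), w1   [neg-Box-rule on 5: fresh world w1, w0Rw1]
8. p1 implies p3, w1   [Box-rule on 4 via w0Rw1]
9. p3, w1   [implies-rule on 8 (branches; this branch)]
10. not (p1 implies p3), w2   [neg-Box-rule on 7: fresh world w2, w1Rw2]
11. p1, w2   [neg-implies-rule on 10]
12. not p3, w2   [neg-implies-rule on 10]
Accessibility: w0Rw0, w0Rw1, w1Rw0, w1Rw1, w1Rw2, w2Rw1, w2Rw2

Satisfiable (open branch found)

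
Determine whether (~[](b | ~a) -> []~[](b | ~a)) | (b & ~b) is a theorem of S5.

Tableau for the negation ~((~[](b | ~a) -> []~[](b | ~a)) | (b & ~b)):
1. ~((~[](b | ~a) -> []~[](b | ~a)) | (b & ~b)), 0
2. ~(~[](b | ~a) -> []~[](b | ~a)), 0
3. ~(b & ~b), 0
4. ~[](b | ~a), 0
5. ~[]~[](b | ~a), 0
6. b, 0
7. ~(b | ~a), 1
8. ~b, 1
9. a, 1
10. [](b | ~a), 2
11. b | ~a, 0
12. b | ~a, 1
13. b | ~a, 2
14. ~a, 0
15. ~a, 1
Accessibility: 0R0, 0R1, 0R2, 1R0, 1R1, 1R2, 2R0, 2R1, 2R2
Branch closes: a and ~a both at 1.
All branches of the negation close; one closing branch shown above.

Valid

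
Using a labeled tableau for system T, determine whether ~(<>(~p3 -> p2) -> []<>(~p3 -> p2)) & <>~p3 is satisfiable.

Yes, satisfiable

1. ~(<>(~p3 -> p2) -> []<>(~p3 -> p2)) & <>~p3, u
2. ~(<>(~p3 -> p2) -> []<>(~p3 -> p2)), u   [&-rule on 1]
3. <>~p3, u   [&-rule on 1]
4. <>(~p3 -> p2), u   [~->-rule on 2]
5. ~[]<>(~p3 -> p2), u   [~->-rule on 2]
6. ~p3, v   [<>-rule on 3: fresh world v, uRv]
7. ~p3 -> p2, w   [<>-rule on 4: fresh world w, uRw]
8. p2, w   [->-rule on 7 (branches; this branch)]
9. ~<>(~p3 -> p2), x   [~[]-rule on 5: fresh world x, uRx]
10. ~(~p3 -> p2), x   [~<>-rule on 9 via xRx]
11. ~p3, x   [~->-rule on 10]
12. ~p2, x   [~->-rule on 10]
Accessibility: uRu, uRv, uRw, uRx, vRv, wRw, xRx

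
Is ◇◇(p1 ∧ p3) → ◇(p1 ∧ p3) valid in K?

Tableau for the negation ¬(◇◇(p1 ∧ p3) → ◇(p1 ∧ p3)):
1. ¬(◇◇(p1 ∧ p3) → ◇(p1 ∧ p3)), 0
2. ◇◇(p1 ∧ p3), 0
3. ¬◇(p1 ∧ p3), 0
4. ◇(p1 ∧ p3), 1
5. ¬(p1 ∧ p3), 1
6. ¬p3, 1
7. p1 ∧ p3, 2
8. p1, 2
9. p3, 2
Accessibility: 0R1, 1R2
The negation has an open branch (countermodel exists).

Invalid (countermodel exists)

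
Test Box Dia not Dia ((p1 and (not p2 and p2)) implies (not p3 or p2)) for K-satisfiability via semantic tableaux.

1. Box Dia not Dia ((p1 and (not p2 and p2)) implies (not p3 or p2)), u

Satisfiable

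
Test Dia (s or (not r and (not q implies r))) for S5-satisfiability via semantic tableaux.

Yes, satisfiable

1. Dia (s or (not r and (not q implies r))), u
2. s or (not r and (not q implies r)), v   [Dia-rule on 1: fresh world v, uRv]
3. not r and (not q implies r), v   [or-rule on 2 (branches; this branch)]
4. not r, v   [and-rule on 3]
5. not q implies r, v   [and-rule on 3]
6. q, v   [implies-rule on 5 (branches; this branch)]
Accessibility: uRu, uRv, vRu, vRv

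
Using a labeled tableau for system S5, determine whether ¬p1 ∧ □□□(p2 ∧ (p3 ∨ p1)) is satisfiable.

1. ¬p1 ∧ □□□(p2 ∧ (p3 ∨ p1)), w0
2. ¬p1, w0
3. □□□(p2 ∧ (p3 ∨ p1)), w0
4. □□(p2 ∧ (p3 ∨ p1)), w0
5. □(p2 ∧ (p3 ∨ p1)), w0
6. p2 ∧ (p3 ∨ p1), w0
7. p2, w0
8. p3 ∨ p1, w0
9. p3, w0
Accessibility: w0Rw0

Satisfiable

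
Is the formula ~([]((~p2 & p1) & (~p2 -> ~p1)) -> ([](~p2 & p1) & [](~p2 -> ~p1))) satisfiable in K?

Unsatisfiable (every branch closes)

1. ~([]((~p2 & p1) & (~p2 -> ~p1)) -> ([](~p2 & p1) & [](~p2 -> ~p1))), w0
2. []((~p2 & p1) & (~p2 -> ~p1)), w0   [~->-rule on 1]
3. ~([](~p2 & p1) & [](~p2 -> ~p1)), w0   [~->-rule on 1]
4. ~[](~p2 -> ~p1), w0   [~&-rule on 3 (branches; this branch)]
5. ~(~p2 -> ~p1), w1   [~[]-rule on 4: fresh world w1, w0Rw1]
6. ~p2, w1   [~->-rule on 5]
7. p1, w1   [~->-rule on 5]
8. (~p2 & p1) & (~p2 -> ~p1), w1   [[]-rule on 2 via w0Rw1]
9. ~p2 & p1, w1   [&-rule on 8]
10. ~p2 -> ~p1, w1   [&-rule on 8]
11. ~p1, w1   [->-rule on 10 (branches; this branch)]
Accessibility: w0Rw1
Branch closes: p1 and ~p1 both at w1.
All branches of the tableau close; one closing branch shown above.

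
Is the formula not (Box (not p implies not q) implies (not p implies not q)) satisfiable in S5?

No, unsatisfiable

1. not (Box (not p implies not q) implies (not p implies not q)), 0
2. Box (not p implies not q), 0
3. not (not p implies not q), 0
4. not p, 0
5. q, 0
6. not p implies not q, 0
7. not q, 0
Accessibility: 0R0
Branch closes: q and not q both at 0.
Every branch closes; the branch above is one of them.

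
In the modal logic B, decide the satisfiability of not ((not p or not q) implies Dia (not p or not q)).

1. not ((not p or not q) implies Dia (not p or not q)), u
2. not p or not q, u
3. not Dia (not p or not q), u
4. not (not p or not q), u
5. p, u
6. q, u
7. not q, u
Accessibility: uRu
Branch closes: q and not q both at u.
All branches of the tableau close; one closing branch shown above.

Unsatisfiable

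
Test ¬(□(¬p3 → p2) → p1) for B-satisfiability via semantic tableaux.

1. ¬(□(¬p3 → p2) → p1), w0
2. □(¬p3 → p2), w0
3. ¬p1, w0
4. ¬p3 → p2, w0
5. p2, w0
Accessibility: w0Rw0

Satisfiable (open branch found)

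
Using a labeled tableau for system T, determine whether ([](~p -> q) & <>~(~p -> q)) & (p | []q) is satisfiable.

1. ([](~p -> q) & <>~(~p -> q)) & (p | []q), 0
2. [](~p -> q) & <>~(~p -> q), 0
3. p | []q, 0
4. [](~p -> q), 0
5. <>~(~p -> q), 0
6. ~p -> q, 0
7. []q, 0
8. q, 0
9. ~(~p -> q), 1
10. ~p, 1
11. ~q, 1
12. ~p -> q, 1
13. q, 1
Accessibility: 0R0, 0R1, 1R1
Branch closes: q and ~q both at 1.
Every branch closes; the branch above is one of them.

Unsatisfiable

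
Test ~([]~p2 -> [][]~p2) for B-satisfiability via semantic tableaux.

Yes, satisfiable

1. ~([]~p2 -> [][]~p2), u
2. []~p2, u
3. ~[][]~p2, u
4. ~p2, u
5. ~[]~p2, v
6. ~p2, v
7. p2, w
Accessibility: uRu, uRv, vRu, vRv, vRw, wRv, wRw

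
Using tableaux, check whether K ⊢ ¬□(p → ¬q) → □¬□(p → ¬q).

Tableau for the negation ¬(¬□(p → ¬q) → □¬□(p → ¬q)):
1. ¬(¬□(p → ¬q) → □¬□(p → ¬q)), u
2. ¬□(p → ¬q), u
3. ¬□¬□(p → ¬q), u
4. ¬(p → ¬q), v
5. p, v
6. q, v
7. □(p → ¬q), w
Accessibility: uRv, uRw
The negation has an open branch (countermodel exists).

No, not valid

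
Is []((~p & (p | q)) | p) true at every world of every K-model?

Tableau for the negation ~[]((~p & (p | q)) | p):
1. ~[]((~p & (p | q)) | p), 0
2. ~((~p & (p | q)) | p), 1
3. ~(~p & (p | q)), 1
4. ~p, 1
5. ~(p | q), 1
6. ~q, 1
Accessibility: 0R1
The negation has an open branch (countermodel exists).

No, not valid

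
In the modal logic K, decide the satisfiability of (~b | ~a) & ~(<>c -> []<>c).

Yes, satisfiable

1. (~b | ~a) & ~(<>c -> []<>c), 0
2. ~b | ~a, 0   [&-rule on 1]
3. ~(<>c -> []<>c), 0   [&-rule on 1]
4. <>c, 0   [~->-rule on 3]
5. ~[]<>c, 0   [~->-rule on 3]
6. ~a, 0   [|-rule on 2 (branches; this branch)]
7. c, 1   [<>-rule on 4: fresh world 1, 0R1]
8. ~<>c, 2   [~[]-rule on 5: fresh world 2, 0R2]
Accessibility: 0R1, 0R2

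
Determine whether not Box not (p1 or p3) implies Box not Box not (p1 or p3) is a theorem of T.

No, not valid

Tableau for the negation not (not Box not (p1 or p3) implies Box not Box not (p1 or p3)):
1. not (not Box not (p1 or p3) implies Box not Box not (p1 or p3)), u
2. not Box not (p1 or p3), u   [neg-implies-rule on 1]
3. not Box not Box not (p1 or p3), u   [neg-implies-rule on 1]
4. p1 or p3, v   [neg-Box-rule on 2: fresh world v, uRv]
5. p3, v   [or-rule on 4 (branches; this branch)]
6. Box not (p1 or p3), w   [neg-Box-rule on 3: fresh world w, uRw]
7. not (p1 or p3), w   [Box-rule on 6 via wRw]
8. not p1, w   [neg-or-rule on 7]
9. not p3, w   [neg-or-rule on 7]
Accessibility: uRu, uRv, uRw, vRv, wRw
The negation has an open branch (countermodel exists).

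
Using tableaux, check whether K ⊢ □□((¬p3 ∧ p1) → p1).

Tableau for the negation ¬□□((¬p3 ∧ p1) → p1):
1. ¬□□((¬p3 ∧ p1) → p1), w0
2. ¬□((¬p3 ∧ p1) → p1), w1
3. ¬((¬p3 ∧ p1) → p1), w2
4. ¬p3 ∧ p1, w2
5. ¬p1, w2
6. ¬p3, w2
7. p1, w2
Accessibility: w0Rw1, w1Rw2
Branch closes: p1 and ¬p1 both at w2.
Every branch of the negation's tableau closes; the branch above is one of them.

Valid in K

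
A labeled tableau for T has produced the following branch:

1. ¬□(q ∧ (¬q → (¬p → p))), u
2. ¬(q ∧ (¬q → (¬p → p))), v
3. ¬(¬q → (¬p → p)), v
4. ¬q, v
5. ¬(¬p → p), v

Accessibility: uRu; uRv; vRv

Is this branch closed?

No atom appears with both signs at the same world.

Not closed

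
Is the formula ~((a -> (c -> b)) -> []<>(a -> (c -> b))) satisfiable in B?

1. ~((a -> (c -> b)) -> []<>(a -> (c -> b))), 0
2. a -> (c -> b), 0
3. ~[]<>(a -> (c -> b)), 0
4. c -> b, 0
5. b, 0
6. ~<>(a -> (c -> b)), 1
7. ~(a -> (c -> b)), 0
8. a, 0
9. ~(c -> b), 0
10. c, 0
11. ~b, 0
Accessibility: 0R0, 0R1, 1R0, 1R1
Branch closes: b and ~b both at 0.
Every branch closes; the branch above is one of them.

No, unsatisfiable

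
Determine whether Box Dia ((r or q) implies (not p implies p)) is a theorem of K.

Not valid

Tableau for the negation not Box Dia ((r or q) implies (not p implies p)):
1. not Box Dia ((r or q) implies (not p implies p)), 0
2. not Dia ((r or q) implies (not p implies p)), 1   [neg-Box-rule on 1: fresh world 1, 0R1]
Accessibility: 0R1
The negation has an open branch (countermodel exists).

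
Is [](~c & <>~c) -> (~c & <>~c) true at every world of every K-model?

No, not valid

Tableau for the negation ~([](~c & <>~c) -> (~c & <>~c)):
1. ~([](~c & <>~c) -> (~c & <>~c)), 0
2. [](~c & <>~c), 0
3. ~(~c & <>~c), 0
4. ~<>~c, 0
The negation has an open branch (countermodel exists).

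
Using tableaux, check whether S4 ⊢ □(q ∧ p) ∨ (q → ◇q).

Valid

Tableau for the negation ¬(□(q ∧ p) ∨ (q → ◇q)):
1. ¬(□(q ∧ p) ∨ (q → ◇q)), u
2. ¬□(q ∧ p), u
3. ¬(q → ◇q), u
4. q, u
5. ¬◇q, u
6. ¬q, u
Accessibility: uRu
Branch closes: q and ¬q both at u.
All branches of the negation close; one closing branch shown above.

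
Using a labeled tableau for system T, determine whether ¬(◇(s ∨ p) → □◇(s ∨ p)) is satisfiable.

Yes, satisfiable

1. ¬(◇(s ∨ p) → □◇(s ∨ p)), u
2. ◇(s ∨ p), u
3. ¬□◇(s ∨ p), u
4. s ∨ p, v
5. p, v
6. ¬◇(s ∨ p), w
7. ¬(s ∨ p), w
8. ¬s, w
9. ¬p, w
Accessibility: uRu, uRv, uRw, vRv, wRw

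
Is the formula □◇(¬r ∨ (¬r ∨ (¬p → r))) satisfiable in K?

Satisfiable

1. □◇(¬r ∨ (¬r ∨ (¬p → r))), u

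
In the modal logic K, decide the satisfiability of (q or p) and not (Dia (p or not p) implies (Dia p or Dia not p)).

1. (q or p) and not (Dia (p or not p) implies (Dia p or Dia not p)), 0
2. q or p, 0   [and-rule on 1]
3. not (Dia (p or not p) implies (Dia p or Dia not p)), 0   [and-rule on 1]
4. Dia (p or not p), 0   [neg-implies-rule on 3]
5. not (Dia p or Dia not p), 0   [neg-implies-rule on 3]
6. not Dia p, 0   [neg-or-rule on 5]
7. not Dia not p, 0   [neg-or-rule on 5]
8. p, 0   [or-rule on 2 (branches; this branch)]
9. p or not p, 1   [Dia-rule on 4: fresh world 1, 0R1]
10. not p, 1   [neg-Dia-rule on 6 via 0R1]
11. p, 1   [neg-Dia-rule on 7 via 0R1]
Accessibility: 0R1
Branch closes: p and not p both at 1.
(One branch shown.) All branches close.

No, unsatisfiable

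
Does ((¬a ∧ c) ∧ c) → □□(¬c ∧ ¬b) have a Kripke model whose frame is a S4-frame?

1. ((¬a ∧ c) ∧ c) → □□(¬c ∧ ¬b), 0
2. □□(¬c ∧ ¬b), 0
3. □(¬c ∧ ¬b), 0
4. ¬c ∧ ¬b, 0
5. ¬c, 0
6. ¬b, 0
Accessibility: 0R0

Satisfiable (open branch found)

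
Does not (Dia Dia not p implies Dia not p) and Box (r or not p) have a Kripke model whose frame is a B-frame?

Satisfiable

1. not (Dia Dia not p implies Dia not p) and Box (r or not p), w0
2. not (Dia Dia not p implies Dia not p), w0
3. Box (r or not p), w0
4. Dia Dia not p, w0
5. not Dia not p, w0
6. r or not p, w0
7. p, w0
8. r, w0
9. Dia not p, w1
10. r or not p, w1
11. p, w1
12. r, w1
13. not p, w2
Accessibility: w0Rw0, w0Rw1, w1Rw0, w1Rw1, w1Rw2, w2Rw1, w2Rw2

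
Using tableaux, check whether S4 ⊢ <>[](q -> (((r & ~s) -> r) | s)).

Tableau for the negation ~<>[](q -> (((r & ~s) -> r) | s)):
1. ~<>[](q -> (((r & ~s) -> r) | s)), w0
2. ~[](q -> (((r & ~s) -> r) | s)), w0
3. ~(q -> (((r & ~s) -> r) | s)), w1
4. q, w1
5. ~(((r & ~s) -> r) | s), w1
6. ~((r & ~s) -> r), w1
7. ~s, w1
8. r & ~s, w1
9. ~r, w1
10. r, w1
Accessibility: w0Rw0, w0Rw1, w1Rw1
Branch closes: r and ~r both at w1.
Every branch of the negation's tableau closes; the branch above is one of them.

Valid in S4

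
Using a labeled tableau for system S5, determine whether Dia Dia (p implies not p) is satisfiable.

Satisfiable (open branch found)

1. Dia Dia (p implies not p), w0
2. Dia (p implies not p), w1
3. p implies not p, w2
4. not p, w2
Accessibility: w0Rw0, w0Rw1, w0Rw2, w1Rw0, w1Rw1, w1Rw2, w2Rw0, w2Rw1, w2Rw2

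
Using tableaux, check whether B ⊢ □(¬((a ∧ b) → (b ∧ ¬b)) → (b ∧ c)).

Tableau for the negation ¬□(¬((a ∧ b) → (b ∧ ¬b)) → (b ∧ c)):
1. ¬□(¬((a ∧ b) → (b ∧ ¬b)) → (b ∧ c)), w0
2. ¬(¬((a ∧ b) → (b ∧ ¬b)) → (b ∧ c)), w1
3. ¬((a ∧ b) → (b ∧ ¬b)), w1
4. ¬(b ∧ c), w1
5. a ∧ b, w1
6. ¬(b ∧ ¬b), w1
7. a, w1
8. b, w1
9. ¬c, w1
Accessibility: w0Rw0, w0Rw1, w1Rw0, w1Rw1
The negation has an open branch (countermodel exists).

No, not valid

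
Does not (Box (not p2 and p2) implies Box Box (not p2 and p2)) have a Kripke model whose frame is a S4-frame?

1. not (Box (not p2 and p2) implies Box Box (not p2 and p2)), 0
2. Box (not p2 and p2), 0   [neg-implies-rule on 1]
3. not Box Box (not p2 and p2), 0   [neg-implies-rule on 1]
4. not p2 and p2, 0   [Box-rule on 2 via 0R0]
5. not p2, 0   [and-rule on 4]
6. p2, 0   [and-rule on 4]
Accessibility: 0R0
Branch closes: p2 and not p2 both at 0.
(One branch shown.) All branches close.

No, unsatisfiable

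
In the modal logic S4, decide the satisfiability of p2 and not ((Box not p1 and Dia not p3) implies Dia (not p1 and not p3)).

1. p2 and not ((Box not p1 and Dia not p3) implies Dia (not p1 and not p3)), 0
2. p2, 0
3. not ((Box not p1 and Dia not p3) implies Dia (not p1 and not p3)), 0
4. Box not p1 and Dia not p3, 0
5. not Dia (not p1 and not p3), 0
6. Box not p1, 0
7. Dia not p3, 0
8. not (not p1 and not p3), 0
9. not p1, 0
10. p3, 0
11. not p3, 1
12. not (not p1 and not p3), 1
13. not p1, 1
14. p3, 1
Accessibility: 0R0, 0R1, 1R1
Branch closes: p3 and not p3 both at 1.
Every branch closes; the branch above is one of them.

Unsatisfiable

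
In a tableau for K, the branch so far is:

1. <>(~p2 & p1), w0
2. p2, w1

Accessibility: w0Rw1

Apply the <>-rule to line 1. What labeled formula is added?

a fresh world w2 with w0Rw2, and ~p2 & p1 at w2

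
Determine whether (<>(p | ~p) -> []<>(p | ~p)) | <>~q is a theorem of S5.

Tableau for the negation ~((<>(p | ~p) -> []<>(p | ~p)) | <>~q):
1. ~((<>(p | ~p) -> []<>(p | ~p)) | <>~q), u
2. ~(<>(p | ~p) -> []<>(p | ~p)), u
3. ~<>~q, u
4. <>(p | ~p), u
5. ~[]<>(p | ~p), u
6. q, u
7. p | ~p, v
8. q, v
9. ~p, v
10. ~<>(p | ~p), w
11. q, w
12. ~(p | ~p), u
13. ~p, u
14. p, u
Accessibility: uRu, uRv, uRw, vRu, vRv, vRw, wRu, wRv, wRw
Branch closes: p and ~p both at u.
All branches of the negation close; one closing branch shown above.

Valid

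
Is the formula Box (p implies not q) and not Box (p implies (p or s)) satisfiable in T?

1. Box (p implies not q) and not Box (p implies (p or s)), 0
2. Box (p implies not q), 0
3. not Box (p implies (p or s)), 0
4. p implies not q, 0
5. not q, 0
6. not (p implies (p or s)), 1
7. p, 1
8. not (p or s), 1
9. not p, 1
10. not s, 1
Accessibility: 0R0, 0R1, 1R1
Branch closes: p and not p both at 1.
All branches of the tableau close; one closing branch shown above.

No, unsatisfiable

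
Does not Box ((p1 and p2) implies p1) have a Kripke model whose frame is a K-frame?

1. not Box ((p1 and p2) implies p1), u
2. not ((p1 and p2) implies p1), v   [neg-Box-rule on 1: fresh world v, uRv]
3. p1 and p2, v   [neg-implies-rule on 2]
4. not p1, v   [neg-implies-rule on 2]
5. p1, v   [and-rule on 3]
6. p2, v   [and-rule on 3]
Accessibility: uRv
Branch closes: p1 and not p1 both at v.
All branches of the tableau close; one closing branch shown above.

Unsatisfiable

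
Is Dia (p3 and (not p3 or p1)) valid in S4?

No, not valid

Tableau for the negation not Dia (p3 and (not p3 or p1)):
1. not Dia (p3 and (not p3 or p1)), u
2. not (p3 and (not p3 or p1)), u
3. not (not p3 or p1), u
4. p3, u
5. not p1, u
Accessibility: uRu
The negation has an open branch (countermodel exists).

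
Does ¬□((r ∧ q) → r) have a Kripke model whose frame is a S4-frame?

No, unsatisfiable

1. ¬□((r ∧ q) → r), u
2. ¬((r ∧ q) → r), v
3. r ∧ q, v
4. ¬r, v
5. r, v
6. q, v
Accessibility: uRu, uRv, vRv
Branch closes: r and ¬r both at v.
Every branch closes; the branch above is one of them.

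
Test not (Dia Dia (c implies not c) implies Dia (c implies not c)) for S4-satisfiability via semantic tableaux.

1. not (Dia Dia (c implies not c) implies Dia (c implies not c)), 0
2. Dia Dia (c implies not c), 0   [neg-implies-rule on 1]
3. not Dia (c implies not c), 0   [neg-implies-rule on 1]
4. not (c implies not c), 0   [neg-Dia-rule on 3 via 0R0]
5. c, 0   [neg-implies-rule on 4]
6. Dia (c implies not c), 1   [Dia-rule on 2: fresh world 1, 0R1]
7. not (c implies not c), 1   [neg-Dia-rule on 3 via 0R1]
8. c, 1   [neg-implies-rule on 7]
9. c implies not c, 2   [Dia-rule on 6: fresh world 2, 1R2]
10. not (c implies not c), 2   [neg-Dia-rule on 3 via 0R2]
11. c, 2   [neg-implies-rule on 10]
12. not c, 2   [implies-rule on 9 (branches; this branch)]
Accessibility: 0R0, 0R1, 0R2, 1R1, 1R2, 2R2
Branch closes: c and not c both at 2.
Every branch closes; the branch above is one of them.

Unsatisfiable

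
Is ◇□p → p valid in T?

Tableau for the negation ¬(◇□p → p):
1. ¬(◇□p → p), 0
2. ◇□p, 0
3. ¬p, 0
4. □p, 1
5. p, 1
Accessibility: 0R0, 0R1, 1R1
The negation has an open branch (countermodel exists).

Not valid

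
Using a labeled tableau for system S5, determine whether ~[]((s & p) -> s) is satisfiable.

1. ~[]((s & p) -> s), u
2. ~((s & p) -> s), v
3. s & p, v
4. ~s, v
5. s, v
6. p, v
Accessibility: uRu, uRv, vRu, vRv
Branch closes: s and ~s both at v.
(One branch shown.) All branches close.

No, unsatisfiable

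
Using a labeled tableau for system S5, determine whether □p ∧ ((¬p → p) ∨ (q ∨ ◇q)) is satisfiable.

1. □p ∧ ((¬p → p) ∨ (q ∨ ◇q)), w0
2. □p, w0
3. (¬p → p) ∨ (q ∨ ◇q), w0
4. p, w0
5. q ∨ ◇q, w0
6. ◇q, w0
7. q, w1
8. p, w1
Accessibility: w0Rw0, w0Rw1, w1Rw0, w1Rw1

Satisfiable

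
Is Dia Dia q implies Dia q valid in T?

No, not valid

Tableau for the negation not (Dia Dia q implies Dia q):
1. not (Dia Dia q implies Dia q), w0
2. Dia Dia q, w0
3. not Dia q, w0
4. not q, w0
5. Dia q, w1
6. not q, w1
7. q, w2
Accessibility: w0Rw0, w0Rw1, w1Rw1, w1Rw2, w2Rw2
The negation has an open branch (countermodel exists).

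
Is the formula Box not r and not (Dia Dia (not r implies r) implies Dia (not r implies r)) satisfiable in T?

1. Box not r and not (Dia Dia (not r implies r) implies Dia (not r implies r)), w0
2. Box not r, w0
3. not (Dia Dia (not r implies r) implies Dia (not r implies r)), w0
4. Dia Dia (not r implies r), w0
5. not Dia (not r implies r), w0
6. not r, w0
7. not (not r implies r), w0
8. Dia (not r implies r), w1
9. not r, w1
10. not (not r implies r), w1
11. not r implies r, w2
12. r, w2
Accessibility: w0Rw0, w0Rw1, w1Rw1, w1Rw2, w2Rw2

Satisfiable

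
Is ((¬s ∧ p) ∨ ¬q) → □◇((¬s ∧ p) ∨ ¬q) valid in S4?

Invalid (countermodel exists)

Tableau for the negation ¬(((¬s ∧ p) ∨ ¬q) → □◇((¬s ∧ p) ∨ ¬q)):
1. ¬(((¬s ∧ p) ∨ ¬q) → □◇((¬s ∧ p) ∨ ¬q)), w0
2. (¬s ∧ p) ∨ ¬q, w0
3. ¬□◇((¬s ∧ p) ∨ ¬q), w0
4. ¬q, w0
5. ¬◇((¬s ∧ p) ∨ ¬q), w1
6. ¬((¬s ∧ p) ∨ ¬q), w1
7. ¬(¬s ∧ p), w1
8. q, w1
9. ¬p, w1
Accessibility: w0Rw0, w0Rw1, w1Rw1
The negation has an open branch (countermodel exists).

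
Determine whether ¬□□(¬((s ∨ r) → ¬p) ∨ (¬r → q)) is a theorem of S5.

Invalid (countermodel exists)

Tableau for the negation □□(¬((s ∨ r) → ¬p) ∨ (¬r → q)):
1. □□(¬((s ∨ r) → ¬p) ∨ (¬r → q)), w0
2. □(¬((s ∨ r) → ¬p) ∨ (¬r → q)), w0
3. ¬((s ∨ r) → ¬p) ∨ (¬r → q), w0
4. ¬r → q, w0
5. q, w0
Accessibility: w0Rw0
The negation has an open branch (countermodel exists).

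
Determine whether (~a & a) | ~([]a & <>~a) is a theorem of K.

Tableau for the negation ~((~a & a) | ~([]a & <>~a)):
1. ~((~a & a) | ~([]a & <>~a)), w0
2. ~(~a & a), w0
3. []a & <>~a, w0
4. []a, w0
5. <>~a, w0
6. ~a, w0
7. ~a, w1
8. a, w1
Accessibility: w0Rw1
Branch closes: a and ~a both at w1.
All branches of the negation close; one closing branch shown above.

Valid in K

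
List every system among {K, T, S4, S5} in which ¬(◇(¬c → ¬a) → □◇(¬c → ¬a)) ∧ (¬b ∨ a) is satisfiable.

K, T, S4

S4-tableau for the formula:
1. ¬(◇(¬c → ¬a) → □◇(¬c → ¬a)) ∧ (¬b ∨ a), 0
2. ¬(◇(¬c → ¬a) → □◇(¬c → ¬a)), 0   [∧-rule on 1]
3. ¬b ∨ a, 0   [∧-rule on 1]
4. ◇(¬c → ¬a), 0   [¬→-rule on 2]
5. ¬□◇(¬c → ¬a), 0   [¬→-rule on 2]
6. a, 0   [∨-rule on 3 (branches; this branch)]
7. ¬c → ¬a, 1   [◇-rule on 4: fresh world 1, 0R1]
8. ¬a, 1   [→-rule on 7 (branches; this branch)]
9. ¬◇(¬c → ¬a), 2   [¬□-rule on 5: fresh world 2, 0R2]
10. ¬(¬c → ¬a), 2   [¬◇-rule on 9 via 2R2]
11. ¬c, 2   [¬→-rule on 10]
12. a, 2   [¬→-rule on 10]
Accessibility: 0R0, 0R1, 0R2, 1R1, 2R2
Complete open branch: satisfiable in S4, hence also in K, T (this S4-model is also a K-model and a T-model).
S5-tableau for the formula:
1. ¬(◇(¬c → ¬a) → □◇(¬c → ¬a)) ∧ (¬b ∨ a), 0
2. ¬(◇(¬c → ¬a) → □◇(¬c → ¬a)), 0   [∧-rule on 1]
3. ¬b ∨ a, 0   [∧-rule on 1]
4. ◇(¬c → ¬a), 0   [¬→-rule on 2]
5. ¬□◇(¬c → ¬a), 0   [¬→-rule on 2]
6. a, 0   [∨-rule on 3 (branches; this branch)]
7. ¬c → ¬a, 1   [◇-rule on 4: fresh world 1, 0R1]
8. ¬a, 1   [→-rule on 7 (branches; this branch)]
9. ¬◇(¬c → ¬a), 2   [¬□-rule on 5: fresh world 2, 0R2]
10. ¬(¬c → ¬a), 0   [¬◇-rule on 9 via 2R0]
11. ¬c, 0   [¬→-rule on 10]
12. ¬(¬c → ¬a), 1   [¬◇-rule on 9 via 2R1]
13. ¬c, 1   [¬→-rule on 12]
14. a, 1   [¬→-rule on 12]
Accessibility: 0R0, 0R1, 0R2, 1R0, 1R1, 1R2, 2R0, 2R1, 2R2
Branch closes: a and ¬a both at 1.
Every branch closes (one shown): unsatisfiable in S5.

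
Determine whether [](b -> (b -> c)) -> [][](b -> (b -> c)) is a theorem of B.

No, not valid

Tableau for the negation ~([](b -> (b -> c)) -> [][](b -> (b -> c))):
1. ~([](b -> (b -> c)) -> [][](b -> (b -> c))), 0
2. [](b -> (b -> c)), 0
3. ~[][](b -> (b -> c)), 0
4. b -> (b -> c), 0
5. b -> c, 0
6. c, 0
7. ~[](b -> (b -> c)), 1
8. b -> (b -> c), 1
9. b -> c, 1
10. c, 1
11. ~(b -> (b -> c)), 2
12. b, 2
13. ~(b -> c), 2
14. ~c, 2
Accessibility: 0R0, 0R1, 1R0, 1R1, 1R2, 2R1, 2R2
The negation has an open branch (countermodel exists).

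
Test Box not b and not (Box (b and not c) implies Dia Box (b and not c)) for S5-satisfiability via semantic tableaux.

1. Box not b and not (Box (b and not c) implies Dia Box (b and not c)), u
2. Box not b, u   [and-rule on 1]
3. not (Box (b and not c) implies Dia Box (b and not c)), u   [and-rule on 1]
4. Box (b and not c), u   [neg-implies-rule on 3]
5. not Dia Box (b and not c), u   [neg-implies-rule on 3]
6. not b, u   [Box-rule on 2 via uRu]
7. b and not c, u   [Box-rule on 4 via uRu]
8. b, u   [and-rule on 7]
9. not c, u   [and-rule on 7]
Accessibility: uRu
Branch closes: b and not b both at u.
(One branch shown.) All branches close.

Unsatisfiable (every branch closes)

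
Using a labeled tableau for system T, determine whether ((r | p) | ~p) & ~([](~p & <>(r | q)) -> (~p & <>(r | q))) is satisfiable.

1. ((r | p) | ~p) & ~([](~p & <>(r | q)) -> (~p & <>(r | q))), 0
2. (r | p) | ~p, 0
3. ~([](~p & <>(r | q)) -> (~p & <>(r | q))), 0
4. [](~p & <>(r | q)), 0
5. ~(~p & <>(r | q)), 0
6. ~p & <>(r | q), 0
7. ~p, 0
8. <>(r | q), 0
9. ~<>(r | q), 0
10. ~(r | q), 0
11. ~r, 0
12. ~q, 0
13. r | q, 1
14. ~p & <>(r | q), 1
15. ~p, 1
16. <>(r | q), 1
17. ~(r | q), 1
18. ~r, 1
19. ~q, 1
20. q, 1
Accessibility: 0R0, 0R1, 1R1
Branch closes: q and ~q both at 1.
(One branch shown.) All branches close.

Unsatisfiable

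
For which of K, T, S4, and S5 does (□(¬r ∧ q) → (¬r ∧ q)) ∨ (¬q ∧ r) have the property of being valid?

T, S4, S5

K-tableau for the negation ¬((□(¬r ∧ q) → (¬r ∧ q)) ∨ (¬q ∧ r)):
1. ¬((□(¬r ∧ q) → (¬r ∧ q)) ∨ (¬q ∧ r)), w0
2. ¬(□(¬r ∧ q) → (¬r ∧ q)), w0   [¬∨-rule on 1]
3. ¬(¬q ∧ r), w0   [¬∨-rule on 1]
4. □(¬r ∧ q), w0   [¬→-rule on 2]
5. ¬(¬r ∧ q), w0   [¬→-rule on 2]
6. ¬r, w0   [¬∧-rule on 3 (branches; this branch)]
7. ¬q, w0   [¬∧-rule on 5 (branches; this branch)]
Complete open branch: countermodel on a K-frame, so not valid in K.
T-tableau for the negation ¬((□(¬r ∧ q) → (¬r ∧ q)) ∨ (¬q ∧ r)):
1. ¬((□(¬r ∧ q) → (¬r ∧ q)) ∨ (¬q ∧ r)), w0
2. ¬(□(¬r ∧ q) → (¬r ∧ q)), w0   [¬∨-rule on 1]
3. ¬(¬q ∧ r), w0   [¬∨-rule on 1]
4. □(¬r ∧ q), w0   [¬→-rule on 2]
5. ¬(¬r ∧ q), w0   [¬→-rule on 2]
6. ¬r ∧ q, w0   [□-rule on 4 via w0Rw0]
7. ¬r, w0   [∧-rule on 6]
8. q, w0   [∧-rule on 6]
9. ¬q, w0   [¬∧-rule on 5 (branches; this branch)]
Accessibility: w0Rw0
Branch closes: q and ¬q both at w0.
Every branch closes (one shown): valid in T, hence also in S4, S5 (every theorem of T is a theorem of S4 and S5).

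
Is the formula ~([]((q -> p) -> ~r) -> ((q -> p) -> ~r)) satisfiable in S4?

1. ~([]((q -> p) -> ~r) -> ((q -> p) -> ~r)), 0
2. []((q -> p) -> ~r), 0
3. ~((q -> p) -> ~r), 0
4. q -> p, 0
5. r, 0
6. (q -> p) -> ~r, 0
7. p, 0
8. ~(q -> p), 0
9. q, 0
10. ~p, 0
Accessibility: 0R0
Branch closes: p and ~p both at 0.
All branches of the tableau close; one closing branch shown above.

No, unsatisfiable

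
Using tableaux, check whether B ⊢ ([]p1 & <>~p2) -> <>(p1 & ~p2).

Valid in B

Tableau for the negation ~(([]p1 & <>~p2) -> <>(p1 & ~p2)):
1. ~(([]p1 & <>~p2) -> <>(p1 & ~p2)), u
2. []p1 & <>~p2, u
3. ~<>(p1 & ~p2), u
4. []p1, u
5. <>~p2, u
6. ~(p1 & ~p2), u
7. p1, u
8. p2, u
9. ~p2, v
10. ~(p1 & ~p2), v
11. p1, v
12. p2, v
Accessibility: uRu, uRv, vRu, vRv
Branch closes: p2 and ~p2 both at v.
Every branch of the negation's tableau closes; the branch above is one of them.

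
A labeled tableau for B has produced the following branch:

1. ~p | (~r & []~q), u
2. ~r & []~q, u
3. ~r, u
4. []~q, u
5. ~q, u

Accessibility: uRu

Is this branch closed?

Open

There is no literal clash: for every atom and world, at most one sign appears.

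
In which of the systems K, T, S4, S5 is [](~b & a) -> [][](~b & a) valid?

T-tableau for the negation ~([](~b & a) -> [][](~b & a)):
1. ~([](~b & a) -> [][](~b & a)), u
2. [](~b & a), u
3. ~[][](~b & a), u
4. ~b & a, u
5. ~b, u
6. a, u
7. ~[](~b & a), v
8. ~b & a, v
9. ~b, v
10. a, v
11. ~(~b & a), w
12. ~a, w
Accessibility: uRu, uRv, vRv, vRw, wRw
Complete open branch: countermodel on a T-frame, so not valid in T, nor in K (the same frame is also a K-frame).
S4-tableau for the negation ~([](~b & a) -> [][](~b & a)):
1. ~([](~b & a) -> [][](~b & a)), u
2. [](~b & a), u
3. ~[][](~b & a), u
4. ~b & a, u
5. ~b, u
6. a, u
7. ~[](~b & a), v
8. ~b & a, v
9. ~b, v
10. a, v
11. ~(~b & a), w
12. ~b & a, w
13. ~b, w
14. a, w
15. ~a, w
Accessibility: uRu, uRv, uRw, vRv, vRw, wRw
Branch closes: a and ~a both at w.
Every branch closes (one shown): valid in S4, hence also in S5 (every theorem of S4 is a theorem of S5).

S4, S5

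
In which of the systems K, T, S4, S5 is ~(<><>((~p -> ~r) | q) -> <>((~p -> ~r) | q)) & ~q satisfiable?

T-tableau for the formula:
1. ~(<><>((~p -> ~r) | q) -> <>((~p -> ~r) | q)) & ~q, u
2. ~(<><>((~p -> ~r) | q) -> <>((~p -> ~r) | q)), u
3. ~q, u
4. <><>((~p -> ~r) | q), u
5. ~<>((~p -> ~r) | q), u
6. ~((~p -> ~r) | q), u
7. ~(~p -> ~r), u
8. ~p, u
9. r, u
10. <>((~p -> ~r) | q), v
11. ~((~p -> ~r) | q), v
12. ~(~p -> ~r), v
13. ~q, v
14. ~p, v
15. r, v
16. (~p -> ~r) | q, w
17. q, w
Accessibility: uRu, uRv, vRv, vRw, wRw
Complete open branch: satisfiable in T, hence also in K (this T-model is also a K-model).
S4-tableau for the formula:
1. ~(<><>((~p -> ~r) | q) -> <>((~p -> ~r) | q)) & ~q, u
2. ~(<><>((~p -> ~r) | q) -> <>((~p -> ~r) | q)), u
3. ~q, u
4. <><>((~p -> ~r) | q), u
5. ~<>((~p -> ~r) | q), u
6. ~((~p -> ~r) | q), u
7. ~(~p -> ~r), u
8. ~p, u
9. r, u
10. <>((~p -> ~r) | q), v
11. ~((~p -> ~r) | q), v
12. ~(~p -> ~r), v
13. ~q, v
14. ~p, v
15. r, v
16. (~p -> ~r) | q, w
17. ~((~p -> ~r) | q), w
18. ~(~p -> ~r), w
19. ~q, w
20. ~p, w
21. r, w
22. ~p -> ~r, w
23. ~r, w
Accessibility: uRu, uRv, uRw, vRv, vRw, wRw
Branch closes: r and ~r both at w.
Every branch closes (one shown): unsatisfiable in S4, hence also in S5 (every S5-frame is an S4-frame).

K, T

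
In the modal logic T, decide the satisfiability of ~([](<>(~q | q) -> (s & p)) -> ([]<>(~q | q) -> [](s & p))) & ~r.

Unsatisfiable

1. ~([](<>(~q | q) -> (s & p)) -> ([]<>(~q | q) -> [](s & p))) & ~r, u
2. ~([](<>(~q | q) -> (s & p)) -> ([]<>(~q | q) -> [](s & p))), u   [&-rule on 1]
3. ~r, u   [&-rule on 1]
4. [](<>(~q | q) -> (s & p)), u   [~->-rule on 2]
5. ~([]<>(~q | q) -> [](s & p)), u   [~->-rule on 2]
6. []<>(~q | q), u   [~->-rule on 5]
7. ~[](s & p), u   [~->-rule on 5]
8. <>(~q | q) -> (s & p), u   [[]-rule on 4 via uRu]
9. <>(~q | q), u   [[]-rule on 6 via uRu]
10. s & p, u   [->-rule on 8 (branches; this branch)]
11. s, u   [&-rule on 10]
12. p, u   [&-rule on 10]
13. ~(s & p), v   [~[]-rule on 7: fresh world v, uRv]
14. <>(~q | q) -> (s & p), v   [[]-rule on 4 via uRv]
15. <>(~q | q), v   [[]-rule on 6 via uRv]
16. ~p, v   [~&-rule on 13 (branches; this branch)]
17. ~<>(~q | q), v   [->-rule on 14 (branches; this branch)]
18. ~(~q | q), v   [~<>-rule on 17 via vRv]
19. q, v   [~|-rule on 18]
20. ~q, v   [~|-rule on 18]
Accessibility: uRu, uRv, vRv
Branch closes: q and ~q both at v.
(One branch shown.) All branches close.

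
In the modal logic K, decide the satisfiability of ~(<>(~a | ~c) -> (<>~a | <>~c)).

1. ~(<>(~a | ~c) -> (<>~a | <>~c)), 0
2. <>(~a | ~c), 0   [~->-rule on 1]
3. ~(<>~a | <>~c), 0   [~->-rule on 1]
4. ~<>~a, 0   [~|-rule on 3]
5. ~<>~c, 0   [~|-rule on 3]
6. ~a | ~c, 1   [<>-rule on 2: fresh world 1, 0R1]
7. a, 1   [~<>-rule on 4 via 0R1]
8. c, 1   [~<>-rule on 5 via 0R1]
9. ~c, 1   [|-rule on 6 (branches; this branch)]
Accessibility: 0R1
Branch closes: c and ~c both at 1.
All branches of the tableau close; one closing branch shown above.

Unsatisfiable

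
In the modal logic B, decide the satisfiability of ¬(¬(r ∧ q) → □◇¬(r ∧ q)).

1. ¬(¬(r ∧ q) → □◇¬(r ∧ q)), w0
2. ¬(r ∧ q), w0
3. ¬□◇¬(r ∧ q), w0
4. ¬q, w0
5. ¬◇¬(r ∧ q), w1
6. r ∧ q, w0
7. r, w0
8. q, w0
Accessibility: w0Rw0, w0Rw1, w1Rw0, w1Rw1
Branch closes: q and ¬q both at w0.
All branches of the tableau close; one closing branch shown above.

Unsatisfiable (every branch closes)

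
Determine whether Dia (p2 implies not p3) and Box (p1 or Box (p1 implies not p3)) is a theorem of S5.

Not valid

Tableau for the negation not (Dia (p2 implies not p3) and Box (p1 or Box (p1 implies not p3))):
1. not (Dia (p2 implies not p3) and Box (p1 or Box (p1 implies not p3))), u
2. not Box (p1 or Box (p1 implies not p3)), u
3. not (p1 or Box (p1 implies not p3)), v
4. not p1, v
5. not Box (p1 implies not p3), v
6. not (p1 implies not p3), w
7. p1, w
8. p3, w
Accessibility: uRu, uRv, uRw, vRu, vRv, vRw, wRu, wRv, wRw
The negation has an open branch (countermodel exists).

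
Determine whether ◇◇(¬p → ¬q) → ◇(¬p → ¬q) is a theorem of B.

Tableau for the negation ¬(◇◇(¬p → ¬q) → ◇(¬p → ¬q)):
1. ¬(◇◇(¬p → ¬q) → ◇(¬p → ¬q)), 0
2. ◇◇(¬p → ¬q), 0   [¬→-rule on 1]
3. ¬◇(¬p → ¬q), 0   [¬→-rule on 1]
4. ¬(¬p → ¬q), 0   [¬◇-rule on 3 via 0R0]
5. ¬p, 0   [¬→-rule on 4]
6. q, 0   [¬→-rule on 4]
7. ◇(¬p → ¬q), 1   [◇-rule on 2: fresh world 1, 0R1]
8. ¬(¬p → ¬q), 1   [¬◇-rule on 3 via 0R1]
9. ¬p, 1   [¬→-rule on 8]
10. q, 1   [¬→-rule on 8]
11. ¬p → ¬q, 2   [◇-rule on 7: fresh world 2, 1R2]
12. ¬q, 2   [→-rule on 11 (branches; this branch)]
Accessibility: 0R0, 0R1, 1R0, 1R1, 1R2, 2R1, 2R2
The negation has an open branch (countermodel exists).

Not valid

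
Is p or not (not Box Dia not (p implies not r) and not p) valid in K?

Tableau for the negation not (p or not (not Box Dia not (p implies not r) and not p)):
1. not (p or not (not Box Dia not (p implies not r) and not p)), w0
2. not p, w0   [neg-or-rule on 1]
3. not Box Dia not (p implies not r) and not p, w0   [neg-or-rule on 1]
4. not Box Dia not (p implies not r), w0   [and-rule on 3]
5. not Dia not (p implies not r), w1   [neg-Box-rule on 4: fresh world w1, w0Rw1]
Accessibility: w0Rw1
The negation has an open branch (countermodel exists).

Invalid (countermodel exists)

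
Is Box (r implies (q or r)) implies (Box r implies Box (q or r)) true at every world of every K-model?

Tableau for the negation not (Box (r implies (q or r)) implies (Box r implies Box (q or r))):
1. not (Box (r implies (q or r)) implies (Box r implies Box (q or r))), 0
2. Box (r implies (q or r)), 0   [neg-implies-rule on 1]
3. not (Box r implies Box (q or r)), 0   [neg-implies-rule on 1]
4. Box r, 0   [neg-implies-rule on 3]
5. not Box (q or r), 0   [neg-implies-rule on 3]
6. not (q or r), 1   [neg-Box-rule on 5: fresh world 1, 0R1]
7. not q, 1   [neg-or-rule on 6]
8. not r, 1   [neg-or-rule on 6]
9. r implies (q or r), 1   [Box-rule on 2 via 0R1]
10. r, 1   [Box-rule on 4 via 0R1]
Accessibility: 0R1
Branch closes: r and not r both at 1.
Every branch of the negation's tableau closes; the branch above is one of them.

Yes, valid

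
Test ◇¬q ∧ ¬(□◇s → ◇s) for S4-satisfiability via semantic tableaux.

Unsatisfiable

1. ◇¬q ∧ ¬(□◇s → ◇s), u
2. ◇¬q, u
3. ¬(□◇s → ◇s), u
4. □◇s, u
5. ¬◇s, u
6. ◇s, u
7. ¬s, u
8. ¬q, v
9. ◇s, v
10. ¬s, v
11. s, w
12. ◇s, w
13. ¬s, w
Accessibility: uRu, uRv, uRw, vRv, wRw
Branch closes: s and ¬s both at w.
Every branch closes; the branch above is one of them.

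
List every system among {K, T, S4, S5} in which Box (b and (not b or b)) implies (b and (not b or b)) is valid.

T, S4, S5

T-tableau for the negation not (Box (b and (not b or b)) implies (b and (not b or b))):
1. not (Box (b and (not b or b)) implies (b and (not b or b))), u
2. Box (b and (not b or b)), u   [neg-implies-rule on 1]
3. not (b and (not b or b)), u   [neg-implies-rule on 1]
4. b and (not b or b), u   [Box-rule on 2 via uRu]
5. b, u   [and-rule on 4]
6. not b or b, u   [and-rule on 4]
7. not (not b or b), u   [neg-and-rule on 3 (branches; this branch)]
8. not b, u   [neg-or-rule on 7]
Accessibility: uRu
Branch closes: b and not b both at u.
Every branch closes (one shown): valid in T, hence also in S4, S5 (every theorem of T is a theorem of S4 and S5).
K-tableau for the negation not (Box (b and (not b or b)) implies (b and (not b or b))):
1. not (Box (b and (not b or b)) implies (b and (not b or b))), u
2. Box (b and (not b or b)), u   [neg-implies-rule on 1]
3. not (b and (not b or b)), u   [neg-implies-rule on 1]
4. not b, u   [neg-and-rule on 3 (branches; this branch)]
Complete open branch: countermodel on a K-frame, so not valid in K.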